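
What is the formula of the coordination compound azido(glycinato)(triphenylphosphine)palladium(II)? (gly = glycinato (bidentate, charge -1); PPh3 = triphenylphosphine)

Ligands: 1 azido (N3, -1), 1 glycinato (gly, -1), 1 triphenylphosphine (PPh3, neutral). Ligand charge sum = -2.
With Pd in oxidation state +2, the complex ion is [Pd...].

[Pd(gly)(N3)(PPh3)]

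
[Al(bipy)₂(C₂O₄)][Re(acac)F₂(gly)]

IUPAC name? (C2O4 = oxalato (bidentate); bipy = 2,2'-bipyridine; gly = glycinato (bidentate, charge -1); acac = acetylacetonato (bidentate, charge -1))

bis(2,2'-bipyridine)oxalatoaluminium(III) (acetylacetonato)difluoro(glycinato)rhenate(III)

Both ions are complex: the cation is named first with the plain metal name, the anion second with the -ate form; each ion's ligands are alphabetised independently.
Aluminium is always +3 in its complexes; the cation's ligand charges sum to -2, so the complex cation is 1+.
A 1:1 salt means the anion carries the equal and opposite charge, 1−.
Anion: ligand charges sum to -4; for the ion to be 1−, Re = +3.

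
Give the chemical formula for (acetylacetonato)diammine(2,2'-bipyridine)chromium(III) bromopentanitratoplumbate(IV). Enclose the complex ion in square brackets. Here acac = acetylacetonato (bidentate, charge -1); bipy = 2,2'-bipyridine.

[Cr(acac)(bipy)(NH3)2][PbBr(NO3)5]

Cation [Cr…]: ligand charges -1, Cr(III) ⇒ ion charge 2+.
Anion [Pb…]: ligand charges -6, Pb(IV) ⇒ ion charge 2−.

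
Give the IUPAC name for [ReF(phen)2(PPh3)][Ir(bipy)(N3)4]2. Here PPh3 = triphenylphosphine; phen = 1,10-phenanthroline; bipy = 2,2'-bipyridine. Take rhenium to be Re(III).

fluorobis(1,10-phenanthroline)(triphenylphosphine)rhenium(III) tetraazido(2,2'-bipyridine)iridate(III)

Re is given as +3; the cation's ligand charges sum to -1, so the complex cation is 2+.
With 2 anions per cation, each anion must be 2/2 = 1−.
Anion: ligand charges sum to -4; for the ion to be 1−, Ir = +3.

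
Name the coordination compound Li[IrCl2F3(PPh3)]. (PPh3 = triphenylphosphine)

lithium dichlorotrifluoro(triphenylphosphine)iridate(IV)

The 1 lithium counter-ion carries a total charge of +1, so each complex ion is 1−.
Ligand charges: 2×chloro (-1 each), 1×triphenylphosphine (neutral), 3×fluoro (-1 each); total -5. So Ir + (-5) = 1−, giving Ir = +4.
Ligands are named alphabetically: chloro before fluoro before triphenylphosphine.
The complex ion is anionic, so iridium takes the -ate form iridate(IV).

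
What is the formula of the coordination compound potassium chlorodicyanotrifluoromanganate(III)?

Ligands: 3 fluoro (F, -1), 1 chloro (Cl, -1), 2 cyano (CN, -1). Ligand charge sum = -6.
With Mn in oxidation state +3, the complex ion is [Mn...]^3−.
Charge balance with potassium (+1) requires 1 complex ion per 3 potassium.

K3[MnCl(CN)2F3]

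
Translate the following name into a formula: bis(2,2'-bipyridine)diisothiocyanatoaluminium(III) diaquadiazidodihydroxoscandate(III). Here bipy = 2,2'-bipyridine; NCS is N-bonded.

[Al(bipy)2(NCS)2][Sc(H2O)2(N3)2(OH)2]

Cation [Al…]: ligand charges -2, Al(III) ⇒ ion charge 1+.
Anion [Sc…]: ligand charges -4, Sc(III) ⇒ ion charge 1−.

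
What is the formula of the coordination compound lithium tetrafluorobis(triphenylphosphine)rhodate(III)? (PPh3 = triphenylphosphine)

Ligands: 2 triphenylphosphine (PPh3, neutral), 4 fluoro (F, -1). Ligand charge sum = -4.
With Rh in oxidation state +3, the complex ion is [Rh...]^1−.
Charge balance with lithium (+1) requires 1 complex ion per 1 lithium.

Li[RhF4(PPh3)2]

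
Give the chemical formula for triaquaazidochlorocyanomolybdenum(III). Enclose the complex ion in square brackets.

[MoCl(CN)(H2O)3(N3)]

Ligands: 1 azido (N3, -1), 3 aqua (H2O, neutral), 1 chloro (Cl, -1), 1 cyano (CN, -1). Ligand charge sum = -3.
With Mo in oxidation state +3, the complex ion is [Mo...].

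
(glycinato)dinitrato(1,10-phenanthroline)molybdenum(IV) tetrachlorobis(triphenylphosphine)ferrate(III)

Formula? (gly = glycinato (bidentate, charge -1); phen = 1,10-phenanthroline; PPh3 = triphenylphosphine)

[Mo(gly)(NO3)2(phen)][FeCl4(PPh3)2]

Cation [Mo…]: ligand charges -3, Mo(IV) ⇒ ion charge 1+.
Anion [Fe…]: ligand charges -4, Fe(III) ⇒ ion charge 1−.
One 1+ cation balances one 1− anion.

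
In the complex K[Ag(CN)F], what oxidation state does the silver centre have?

1 potassium outside the brackets (+1 each) → the complex ion is 1−.
Ligand charges: 1×CN = -1; 1×F = -1; sum -2.
Ag + (-2) = 1− ⇒ Ag is +1.

+1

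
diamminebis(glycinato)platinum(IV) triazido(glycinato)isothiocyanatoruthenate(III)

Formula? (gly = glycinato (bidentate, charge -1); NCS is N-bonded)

Cation [Pt…]: ligand charges -2, Pt(IV) ⇒ ion charge 2+.
Anion [Ru…]: ligand charges -5, Ru(III) ⇒ ion charge 2−.
One 2+ cation balances one 2− anion.

[Pt(gly)2(NH3)2][Ru(gly)(N3)3(NCS)]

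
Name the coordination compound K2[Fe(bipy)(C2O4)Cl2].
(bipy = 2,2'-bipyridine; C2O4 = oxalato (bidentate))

potassium (2,2'-bipyridine)dichlorooxalatoferrate(II)

The 2 potassium counter-ions carry a total charge of +2, so each complex ion is 2−.
Ligand charges: 2×chloro (-1 each), 1×2,2'-bipyridine (neutral), 1×oxalato (-2 each); total -4. So Fe + (-4) = 2−, giving Fe = +2.
Ligands are named alphabetically: bipyridine before chloro before oxalato.
The complex ion is anionic, so iron takes the -ate form ferrate(II).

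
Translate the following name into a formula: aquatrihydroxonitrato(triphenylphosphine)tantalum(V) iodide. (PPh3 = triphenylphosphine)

[Ta(H2O)(NO3)(OH)3(PPh3)]I

Ligands: 1 nitrato (NO3, -1), 1 triphenylphosphine (PPh3, neutral), 1 aqua (H2O, neutral), 3 hydroxo (OH, -1). Ligand charge sum = -4.
With Ta in oxidation state +5, the complex ion is [Ta...]^1+.
Charge balance with iodide (-1) requires 1 complex ion per 1 iodide.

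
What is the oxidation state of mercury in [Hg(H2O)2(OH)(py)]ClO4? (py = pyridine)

1 perchlorate outside the brackets (-1 each) → the complex ion is 1+.
Ligand charges: 2×H2O neutral; 1×py neutral; 1×OH = -1; sum -1.
Hg + (-1) = 1+ ⇒ Hg is +2.

+2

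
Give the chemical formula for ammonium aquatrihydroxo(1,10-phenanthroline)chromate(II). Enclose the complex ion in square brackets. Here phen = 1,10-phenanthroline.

NH4[Cr(H2O)(OH)3(phen)]

Ligands: 1 aqua (H2O, neutral), 3 hydroxo (OH, -1), 1 1,10-phenanthroline (phen, neutral). Ligand charge sum = -3.
Charge balance with ammonium (+1) requires 1 complex ion per 1 ammonium.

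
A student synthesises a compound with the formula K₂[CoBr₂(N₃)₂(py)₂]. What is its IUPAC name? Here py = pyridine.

The 2 potassium counter-ions carry a total charge of +2, so each complex ion is 2−.
Ligand charges: 2×bromo (-1 each), 2×pyridine (neutral), 2×azido (-1 each); total -4. So Co + (-4) = 2−, giving Co = +2.
The complex ion is anionic, so cobalt takes the -ate form cobaltate(II).

potassium diazidodibromobis(pyridine)cobaltate(II)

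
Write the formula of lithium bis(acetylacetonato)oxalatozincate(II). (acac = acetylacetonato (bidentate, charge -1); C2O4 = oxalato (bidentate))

Li2[Zn(acac)2(C2O4)]

Ligands: 2 acetylacetonato (acac, -1), 1 oxalato (C2O4, -2). Ligand charge sum = -4.
With Zn in oxidation state +2, the complex ion is [Zn...]^2−.
Charge balance with lithium (+1) requires 1 complex ion per 2 lithium.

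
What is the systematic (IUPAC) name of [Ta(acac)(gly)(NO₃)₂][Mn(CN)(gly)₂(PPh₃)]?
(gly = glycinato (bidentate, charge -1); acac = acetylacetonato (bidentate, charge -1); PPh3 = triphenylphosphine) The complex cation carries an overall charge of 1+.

(acetylacetonato)(glycinato)dinitratotantalum(V) cyanobis(glycinato)(triphenylphosphine)manganate(II)

The complex cation is given as 1+; its ligand charges sum to -4, so Ta = +5.
A 1:1 salt means the anion carries the equal and opposite charge, 1−.
Anion: ligand charges sum to -3; for the ion to be 1−, Mn = +2.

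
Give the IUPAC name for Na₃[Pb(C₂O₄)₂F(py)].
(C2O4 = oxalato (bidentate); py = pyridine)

The 3 sodium counter-ions carry a total charge of +3, so each complex ion is 3−.
Ligand charges: 2×oxalato (-2 each), 1×pyridine (neutral), 1×fluoro (-1 each); total -5. So Pb + (-5) = 3−, giving Pb = +2.
The complex ion is anionic, so lead takes the -ate form plumbate(II).

sodium fluorodioxalato(pyridine)plumbate(II)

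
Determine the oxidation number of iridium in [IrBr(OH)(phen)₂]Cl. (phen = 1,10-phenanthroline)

+3

1 chloride outside the brackets (-1 each) → the complex ion is 1+.
Ligand charges: 2×phen neutral; 1×Br = -1; 1×OH = -1; sum -2.
Ir + (-2) = 1+ ⇒ Ir is +3.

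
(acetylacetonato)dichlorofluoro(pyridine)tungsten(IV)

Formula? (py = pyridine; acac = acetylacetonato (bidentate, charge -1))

[W(acac)Cl2F(py)]

Ligands: 2 chloro (Cl, -1), 1 fluoro (F, -1), 1 pyridine (py, neutral), 1 acetylacetonato (acac, -1). Ligand charge sum = -4.
With W in oxidation state +4, the complex ion is [W...].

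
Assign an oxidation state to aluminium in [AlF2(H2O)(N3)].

+3

No counter-ion: the bracketed complex is neutral.
Ligand charges: 2×F = -2; 1×H2O neutral; 1×N3 = -1; sum -3.
Al + (-3) = 0 ⇒ Al is +3.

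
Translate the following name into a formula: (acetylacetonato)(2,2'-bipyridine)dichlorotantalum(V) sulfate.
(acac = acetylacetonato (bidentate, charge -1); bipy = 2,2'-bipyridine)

[Ta(acac)(bipy)Cl2]SO4

Ligands: 2 chloro (Cl, -1), 1 acetylacetonato (acac, -1), 1 2,2'-bipyridine (bipy, neutral). Ligand charge sum = -3.
With Ta in oxidation state +5, the complex ion is [Ta...]^2+.
Charge balance with sulfate (-2) requires 1 complex ion per 1 sulfate.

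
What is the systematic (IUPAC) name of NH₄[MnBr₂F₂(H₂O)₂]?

The 1 ammonium counter-ion carries a total charge of +1, so each complex ion is 1−.
Ligand charges: 2×fluoro (-1 each), 2×aqua (neutral), 2×bromo (-1 each); total -4. So Mn + (-4) = 1−, giving Mn = +3.
The complex ion is anionic, so manganese takes the -ate form manganate(III).

ammonium diaquadibromodifluoromanganate(III)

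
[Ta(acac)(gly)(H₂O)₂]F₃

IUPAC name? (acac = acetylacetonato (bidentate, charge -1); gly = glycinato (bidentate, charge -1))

The 3 fluoride counter-ions carry a total charge of -3, so each complex ion is 3+.
Ligand charges: 1×acetylacetonato (-1 each), 1×glycinato (-1 each), 2×aqua (neutral); total -2. So Ta + (-2) = 3+, giving Ta = +5.
Ligands are named alphabetically: acetylacetonato before aqua before glycinato.

(acetylacetonato)diaqua(glycinato)tantalum(V) fluoride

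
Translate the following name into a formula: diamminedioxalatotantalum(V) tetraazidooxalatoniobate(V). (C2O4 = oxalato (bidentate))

[Ta(C2O4)2(NH3)2][Nb(C2O4)(N3)4]

Cation [Ta…]: ligand charges -4, Ta(V) ⇒ ion charge 1+.
Anion [Nb…]: ligand charges -6, Nb(V) ⇒ ion charge 1−.
One 1+ cation balances one 1− anion.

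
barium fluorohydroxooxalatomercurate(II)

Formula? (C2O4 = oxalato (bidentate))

Ligands: 1 fluoro (F, -1), 1 hydroxo (OH, -1), 1 oxalato (C2O4, -2). Ligand charge sum = -4.
With Hg in oxidation state +2, the complex ion is [Hg...]^2−.
Charge balance with barium (+2) requires 1 complex ion per 1 barium.

Ba[Hg(C2O4)F(OH)]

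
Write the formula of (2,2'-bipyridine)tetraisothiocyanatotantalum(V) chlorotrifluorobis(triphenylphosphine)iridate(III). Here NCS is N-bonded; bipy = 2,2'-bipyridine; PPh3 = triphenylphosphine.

[Ta(bipy)(NCS)4][IrClF3(PPh3)2]

Cation [Ta…]: ligand charges -4, Ta(V) ⇒ ion charge 1+.
Anion [Ir…]: ligand charges -4, Ir(III) ⇒ ion charge 1−.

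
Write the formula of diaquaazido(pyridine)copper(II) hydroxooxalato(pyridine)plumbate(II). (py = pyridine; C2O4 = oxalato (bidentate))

[Cu(H2O)2(N3)(py)][Pb(C2O4)(OH)(py)]

Cation [Cu…]: ligand charges -1, Cu(II) ⇒ ion charge 1+.
Anion [Pb…]: ligand charges -3, Pb(II) ⇒ ion charge 1−.
One 1+ cation balances one 1− anion.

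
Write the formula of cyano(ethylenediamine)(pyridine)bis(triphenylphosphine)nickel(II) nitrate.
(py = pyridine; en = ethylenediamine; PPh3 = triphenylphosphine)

[Ni(CN)(en)(PPh3)2(py)]NO3

Ligands: 1 pyridine (py, neutral), 1 ethylenediamine (en, neutral), 1 cyano (CN, -1), 2 triphenylphosphine (PPh3, neutral). Ligand charge sum = -1.
Charge balance with nitrate (-1) requires 1 complex ion per 1 nitrate.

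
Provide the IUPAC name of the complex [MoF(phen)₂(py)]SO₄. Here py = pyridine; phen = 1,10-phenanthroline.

The 1 sulfate counter-ion carries a total charge of -2, so each complex ion is 2+.
Ligand charges: 1×pyridine (neutral), 1×fluoro (-1 each), 2×1,10-phenanthroline (neutral); total -1. So Mo + (-1) = 2+, giving Mo = +3.
Ligands are named alphabetically: fluoro before phenanthroline before pyridine.

fluorobis(1,10-phenanthroline)(pyridine)molybdenum(III) sulfate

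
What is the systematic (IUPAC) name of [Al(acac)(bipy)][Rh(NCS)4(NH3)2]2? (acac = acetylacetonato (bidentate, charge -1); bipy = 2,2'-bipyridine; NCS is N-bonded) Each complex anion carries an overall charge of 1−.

Both ions are complex: the cation is named first with the plain metal name, the anion second with the -ate form; each ion's ligands are alphabetised independently.
The complex anion is given as 1−; its ligand charges sum to -4, so Rh = +3.
With 2 anions per cation, the cation must be 2×1 = 2+.
Cation: ligand charges sum to -1; for the ion to be 2+, Al = +3.

(acetylacetonato)(2,2'-bipyridine)aluminium(III) diamminetetraisothiocyanatorhodate(III)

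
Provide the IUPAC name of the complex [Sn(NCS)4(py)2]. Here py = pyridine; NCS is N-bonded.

tetraisothiocyanatobis(pyridine)tin(IV)

There is no counter-ion, so the complex is neutral overall.
Ligand charges: 2×pyridine (neutral), 4×isothiocyanato (-1 each); total -4. So Sn + (-4) = 0, giving Sn = +4.
Ligands are named alphabetically: isothiocyanato before pyridine.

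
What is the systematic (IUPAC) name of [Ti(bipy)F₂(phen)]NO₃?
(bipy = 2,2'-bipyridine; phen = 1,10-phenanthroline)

(2,2'-bipyridine)difluoro(1,10-phenanthroline)titanium(III) nitrate

The 1 nitrate counter-ion carries a total charge of -1, so each complex ion is 1+.
Ligand charges: 2×fluoro (-1 each), 1×2,2'-bipyridine (neutral), 1×1,10-phenanthroline (neutral); total -2. So Ti + (-2) = 1+, giving Ti = +3.
Ligands are named alphabetically: bipyridine before fluoro before phenanthroline.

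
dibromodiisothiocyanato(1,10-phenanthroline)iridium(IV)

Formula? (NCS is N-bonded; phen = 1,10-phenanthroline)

Ligands: 2 isothiocyanato (NCS, -1), 1 1,10-phenanthroline (phen, neutral), 2 bromo (Br, -1). Ligand charge sum = -4.
With Ir in oxidation state +4, the complex ion is [Ir...].

[IrBr2(NCS)2(phen)]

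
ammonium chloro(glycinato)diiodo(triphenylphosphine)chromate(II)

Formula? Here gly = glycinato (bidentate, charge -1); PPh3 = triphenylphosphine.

(NH4)2[CrCl(gly)I2(PPh3)]

Ligands: 2 iodo (I, -1), 1 glycinato (gly, -1), 1 chloro (Cl, -1), 1 triphenylphosphine (PPh3, neutral). Ligand charge sum = -4.
Charge balance with ammonium (+1) requires 1 complex ion per 2 ammonium.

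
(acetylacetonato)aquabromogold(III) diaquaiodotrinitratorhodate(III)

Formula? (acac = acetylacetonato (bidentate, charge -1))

[Au(acac)Br(H2O)][Rh(H2O)2I(NO3)3]

Cation [Au…]: ligand charges -2, Au(III) ⇒ ion charge 1+.
Anion [Rh…]: ligand charges -4, Rh(III) ⇒ ion charge 1−.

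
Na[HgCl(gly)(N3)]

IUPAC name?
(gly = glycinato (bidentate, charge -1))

The 1 sodium counter-ion carries a total charge of +1, so each complex ion is 1−.
Ligand charges: 1×azido (-1 each), 1×glycinato (-1 each), 1×chloro (-1 each); total -3. So Hg + (-3) = 1−, giving Hg = +2.
Ligands are named alphabetically: azido before chloro before glycinato.
The complex ion is anionic, so mercury takes the -ate form mercurate(II).

sodium azidochloro(glycinato)mercurate(II)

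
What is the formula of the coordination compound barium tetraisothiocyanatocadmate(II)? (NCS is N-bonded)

Ligands: 4 isothiocyanato (NCS, -1). Ligand charge sum = -4.
Charge balance with barium (+2) requires 1 complex ion per 1 barium.

Ba[Cd(NCS)4]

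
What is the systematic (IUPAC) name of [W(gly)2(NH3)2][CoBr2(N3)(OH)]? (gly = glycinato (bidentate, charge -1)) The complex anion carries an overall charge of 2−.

diamminebis(glycinato)tungsten(IV) azidodibromohydroxocobaltate(II)

The complex anion is given as 2−; its ligand charges sum to -4, so Co = +2.
A 1:1 salt means the cation carries the equal and opposite charge, 2+.
Cation: ligand charges sum to -2; for the ion to be 2+, W = +4.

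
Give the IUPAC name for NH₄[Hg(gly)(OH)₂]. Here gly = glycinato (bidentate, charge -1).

The 1 ammonium counter-ion carries a total charge of +1, so each complex ion is 1−.
Ligand charges: 2×hydroxo (-1 each), 1×glycinato (-1 each); total -3. So Hg + (-3) = 1−, giving Hg = +2.
Ligands are named alphabetically: glycinato before hydroxo.
The complex ion is anionic, so mercury takes the -ate form mercurate(II).

ammonium (glycinato)dihydroxomercurate(II)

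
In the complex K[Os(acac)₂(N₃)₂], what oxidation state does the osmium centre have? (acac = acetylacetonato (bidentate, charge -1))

1 potassium outside the brackets (+1 each) → the complex ion is 1−.
Ligand charges: 2×N3 = -2; 2×acac = -2; sum -4.
Os + (-4) = 1− ⇒ Os is +3.

+3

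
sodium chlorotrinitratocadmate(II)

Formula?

Na2[CdCl(NO3)3]

Ligands: 3 nitrato (NO3, -1), 1 chloro (Cl, -1). Ligand charge sum = -4.
With Cd in oxidation state +2, the complex ion is [Cd...]^2−.
Charge balance with sodium (+1) requires 1 complex ion per 2 sodium.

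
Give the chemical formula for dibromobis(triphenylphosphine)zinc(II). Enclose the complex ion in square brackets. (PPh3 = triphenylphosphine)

Ligands: 2 bromo (Br, -1), 2 triphenylphosphine (PPh3, neutral). Ligand charge sum = -2.
With Zn in oxidation state +2, the complex ion is [Zn...].

[ZnBr2(PPh3)2]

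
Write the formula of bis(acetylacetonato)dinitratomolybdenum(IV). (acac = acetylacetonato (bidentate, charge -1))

Ligands: 2 nitrato (NO3, -1), 2 acetylacetonato (acac, -1). Ligand charge sum = -4.
With Mo in oxidation state +4, the complex ion is [Mo...].

[Mo(acac)2(NO3)2]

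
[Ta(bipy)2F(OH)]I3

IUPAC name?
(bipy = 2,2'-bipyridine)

The 3 iodide counter-ions carry a total charge of -3, so each complex ion is 3+.
Ligand charges: 2×2,2'-bipyridine (neutral), 1×fluoro (-1 each), 1×hydroxo (-1 each); total -2. So Ta + (-2) = 3+, giving Ta = +5.
Ligands are named alphabetically: bipyridine before fluoro before hydroxo.

bis(2,2'-bipyridine)fluorohydroxotantalum(V) iodide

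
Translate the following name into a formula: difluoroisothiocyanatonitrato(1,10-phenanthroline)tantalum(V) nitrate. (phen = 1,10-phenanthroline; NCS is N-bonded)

Ligands: 1 1,10-phenanthroline (phen, neutral), 1 nitrato (NO3, -1), 1 isothiocyanato (NCS, -1), 2 fluoro (F, -1). Ligand charge sum = -4.
Charge balance with nitrate (-1) requires 1 complex ion per 1 nitrate.

[TaF2(NCS)(NO3)(phen)]NO3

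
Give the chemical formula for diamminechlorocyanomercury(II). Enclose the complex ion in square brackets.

[HgCl(CN)(NH3)2]

Ligands: 1 chloro (Cl, -1), 2 ammine (NH3, neutral), 1 cyano (CN, -1). Ligand charge sum = -2.
With Hg in oxidation state +2, the complex ion is [Hg...].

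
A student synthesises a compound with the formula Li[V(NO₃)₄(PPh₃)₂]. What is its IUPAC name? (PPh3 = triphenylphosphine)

lithium tetranitratobis(triphenylphosphine)vanadate(III)

The 1 lithium counter-ion carries a total charge of +1, so each complex ion is 1−.
Ligand charges: 2×triphenylphosphine (neutral), 4×nitrato (-1 each); total -4. So V + (-4) = 1−, giving V = +3.
The complex ion is anionic, so vanadium takes the -ate form vanadate(III).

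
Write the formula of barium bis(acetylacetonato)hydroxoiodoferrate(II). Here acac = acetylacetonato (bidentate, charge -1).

Ba[Fe(acac)2I(OH)]

Ligands: 2 acetylacetonato (acac, -1), 1 hydroxo (OH, -1), 1 iodo (I, -1). Ligand charge sum = -4.
With Fe in oxidation state +2, the complex ion is [Fe...]^2−.
Charge balance with barium (+2) requires 1 complex ion per 1 barium.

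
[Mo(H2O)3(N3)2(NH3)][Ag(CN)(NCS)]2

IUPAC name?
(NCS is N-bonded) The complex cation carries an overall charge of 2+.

amminetriaquadiazidomolybdenum(IV) cyanoisothiocyanatoargentate(I)

Both ions are complex: the cation is named first with the plain metal name, the anion second with the -ate form; each ion's ligands are alphabetised independently.
The complex cation is given as 2+; its ligand charges sum to -2, so Mo = +4.
With 2 anions per cation, each anion must be 2/2 = 1−.
Anion: ligand charges sum to -2; for the ion to be 1−, Ag = +1.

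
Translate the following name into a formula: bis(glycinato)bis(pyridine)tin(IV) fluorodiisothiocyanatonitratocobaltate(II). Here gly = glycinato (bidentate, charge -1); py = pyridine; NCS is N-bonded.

Cation [Sn…]: ligand charges -2, Sn(IV) ⇒ ion charge 2+.
Anion [Co…]: ligand charges -4, Co(II) ⇒ ion charge 2−.
One 2+ cation balances one 2− anion.

[Sn(gly)2(py)2][CoF(NCS)2(NO3)]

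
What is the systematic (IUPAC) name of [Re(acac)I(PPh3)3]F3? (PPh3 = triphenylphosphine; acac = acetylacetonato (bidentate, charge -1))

The 3 fluoride counter-ions carry a total charge of -3, so each complex ion is 3+.
Ligand charges: 1×iodo (-1 each), 3×triphenylphosphine (neutral), 1×acetylacetonato (-1 each); total -2. So Re + (-2) = 3+, giving Re = +5.
Ligands are named alphabetically: acetylacetonato before iodo before triphenylphosphine.

(acetylacetonato)iodotris(triphenylphosphine)rhenium(V) fluoride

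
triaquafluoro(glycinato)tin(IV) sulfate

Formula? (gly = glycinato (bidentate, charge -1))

Ligands: 1 fluoro (F, -1), 1 glycinato (gly, -1), 3 aqua (H2O, neutral). Ligand charge sum = -2.
Charge balance with sulfate (-2) requires 1 complex ion per 1 sulfate.

[SnF(gly)(H2O)3]SO4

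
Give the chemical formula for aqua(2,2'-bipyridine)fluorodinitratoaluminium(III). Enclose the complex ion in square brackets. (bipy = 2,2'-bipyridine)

[Al(bipy)F(H2O)(NO3)2]

Ligands: 1 fluoro (F, -1), 2 nitrato (NO3, -1), 1 2,2'-bipyridine (bipy, neutral), 1 aqua (H2O, neutral). Ligand charge sum = -3.
With Al in oxidation state +3, the complex ion is [Al...].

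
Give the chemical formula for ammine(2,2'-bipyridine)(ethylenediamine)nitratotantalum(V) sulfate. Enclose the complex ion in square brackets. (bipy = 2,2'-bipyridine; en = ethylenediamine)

[Ta(bipy)(en)(NH3)(NO3)](SO4)2

Ligands: 1 2,2'-bipyridine (bipy, neutral), 1 ammine (NH3, neutral), 1 ethylenediamine (en, neutral), 1 nitrato (NO3, -1). Ligand charge sum = -1.
Charge balance with sulfate (-2) requires 1 complex ion per 2 sulfate.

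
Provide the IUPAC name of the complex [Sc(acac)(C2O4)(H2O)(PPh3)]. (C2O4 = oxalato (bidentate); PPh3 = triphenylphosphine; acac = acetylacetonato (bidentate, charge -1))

(acetylacetonato)aquaoxalato(triphenylphosphine)scandium(III)

There is no counter-ion, so the complex is neutral overall.
Ligand charges: 1×oxalato (-2 each), 1×triphenylphosphine (neutral), 1×acetylacetonato (-1 each), 1×aqua (neutral); total -3. So Sc + (-3) = 0, giving Sc = +3.
Ligands are named alphabetically: acetylacetonato before aqua before oxalato before triphenylphosphine.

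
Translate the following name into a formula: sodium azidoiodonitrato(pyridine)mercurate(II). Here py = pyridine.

Ligands: 1 nitrato (NO3, -1), 1 azido (N3, -1), 1 pyridine (py, neutral), 1 iodo (I, -1). Ligand charge sum = -3.
With Hg in oxidation state +2, the complex ion is [Hg...]^1−.
Charge balance with sodium (+1) requires 1 complex ion per 1 sodium.

Na[HgI(N3)(NO3)(py)]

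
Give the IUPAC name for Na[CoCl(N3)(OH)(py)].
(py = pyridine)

sodium azidochlorohydroxo(pyridine)cobaltate(II)

The 1 sodium counter-ion carries a total charge of +1, so each complex ion is 1−.
Ligand charges: 1×azido (-1 each), 1×pyridine (neutral), 1×chloro (-1 each), 1×hydroxo (-1 each); total -3. So Co + (-3) = 1−, giving Co = +2.
The complex ion is anionic, so cobalt takes the -ate form cobaltate(II).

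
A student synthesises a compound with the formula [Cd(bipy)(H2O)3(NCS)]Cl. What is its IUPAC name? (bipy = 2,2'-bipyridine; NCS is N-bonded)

The 1 chloride counter-ion carries a total charge of -1, so each complex ion is 1+.
Ligand charges: 3×aqua (neutral), 1×2,2'-bipyridine (neutral), 1×isothiocyanato (-1 each); total -1. So Cd + (-1) = 1+, giving Cd = +2.
Ligands are named alphabetically: aqua before bipyridine before isothiocyanato.

triaqua(2,2'-bipyridine)isothiocyanatocadmium(II) chloride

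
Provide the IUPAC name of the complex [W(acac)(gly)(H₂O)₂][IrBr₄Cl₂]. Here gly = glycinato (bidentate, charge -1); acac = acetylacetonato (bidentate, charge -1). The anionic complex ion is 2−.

Both ions are complex: the cation is named first with the plain metal name, the anion second with the -ate form; each ion's ligands are alphabetised independently.
The complex anion is given as 2−; its ligand charges sum to -6, so Ir = +4.
A 1:1 salt means the cation carries the equal and opposite charge, 2+.
Cation: ligand charges sum to -2; for the ion to be 2+, W = +4.

(acetylacetonato)diaqua(glycinato)tungsten(IV) tetrabromodichloroiridate(IV)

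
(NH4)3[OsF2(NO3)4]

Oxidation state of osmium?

+3

3 ammonium outside the brackets (+1 each) → the complex ion is 3−.
Ligand charges: 2×F = -2; 4×NO3 = -4; sum -6.
Os + (-6) = 3− ⇒ Os is +3.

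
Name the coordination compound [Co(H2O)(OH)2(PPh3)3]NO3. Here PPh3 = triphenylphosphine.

aquadihydroxotris(triphenylphosphine)cobalt(III) nitrate

The 1 nitrate counter-ion carries a total charge of -1, so each complex ion is 1+.
Ligand charges: 1×aqua (neutral), 3×triphenylphosphine (neutral), 2×hydroxo (-1 each); total -2. So Co + (-2) = 1+, giving Co = +3.
Ligands are named alphabetically: aqua before hydroxo before triphenylphosphine.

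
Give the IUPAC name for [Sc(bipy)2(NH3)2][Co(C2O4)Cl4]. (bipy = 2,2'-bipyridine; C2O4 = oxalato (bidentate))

diamminebis(2,2'-bipyridine)scandium(III) tetrachlorooxalatocobaltate(III)

Scandium is always +3 in its complexes; the cation's ligand charges sum to 0, so the complex cation is 3+.
A 1:1 salt means the anion carries the equal and opposite charge, 3−.
Anion: ligand charges sum to -6; for the ion to be 3−, Co = +3.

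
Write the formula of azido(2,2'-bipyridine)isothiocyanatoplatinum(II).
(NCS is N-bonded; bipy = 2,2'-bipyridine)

[Pt(bipy)(N3)(NCS)]

Ligands: 1 azido (N3, -1), 1 isothiocyanato (NCS, -1), 1 2,2'-bipyridine (bipy, neutral). Ligand charge sum = -2.
With Pt in oxidation state +2, the complex ion is [Pt...].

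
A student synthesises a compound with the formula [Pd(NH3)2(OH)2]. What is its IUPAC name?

diamminedihydroxopalladium(II)

There is no counter-ion, so the complex is neutral overall.
Ligand charges: 2×hydroxo (-1 each), 2×ammine (neutral); total -2. So Pd + (-2) = 0, giving Pd = +2.
Ligands are named alphabetically: ammine before hydroxo.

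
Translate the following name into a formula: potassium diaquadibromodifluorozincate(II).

Ligands: 2 aqua (H2O, neutral), 2 bromo (Br, -1), 2 fluoro (F, -1). Ligand charge sum = -4.
With Zn in oxidation state +2, the complex ion is [Zn...]^2−.
Charge balance with potassium (+1) requires 1 complex ion per 2 potassium.

K2[ZnBr2F2(H2O)2]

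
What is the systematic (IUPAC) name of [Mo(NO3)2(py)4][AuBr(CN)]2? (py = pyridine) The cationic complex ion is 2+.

The complex cation is given as 2+; its ligand charges sum to -2, so Mo = +4.
With 2 anions per cation, each anion must be 2/2 = 1−.
Anion: ligand charges sum to -2; for the ion to be 1−, Au = +1.

dinitratotetrakis(pyridine)molybdenum(IV) bromocyanoaurate(I)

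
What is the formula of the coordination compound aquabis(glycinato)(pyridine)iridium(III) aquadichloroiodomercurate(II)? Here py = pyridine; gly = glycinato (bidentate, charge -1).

Cation [Ir…]: ligand charges -2, Ir(III) ⇒ ion charge 1+.
Anion [Hg…]: ligand charges -3, Hg(II) ⇒ ion charge 1−.

[Ir(gly)2(H2O)(py)][HgCl2(H2O)I]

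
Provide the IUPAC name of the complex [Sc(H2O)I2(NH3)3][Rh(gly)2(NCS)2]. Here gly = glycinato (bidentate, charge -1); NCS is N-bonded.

Scandium is always +3 in its complexes; the cation's ligand charges sum to -2, so the complex cation is 1+.
A 1:1 salt means the anion carries the equal and opposite charge, 1−.
Anion: ligand charges sum to -4; for the ion to be 1−, Rh = +3.

triammineaquadiiodoscandium(III) bis(glycinato)diisothiocyanatorhodate(III)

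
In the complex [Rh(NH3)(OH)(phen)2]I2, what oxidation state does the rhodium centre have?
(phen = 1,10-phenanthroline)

+3

2 iodide outside the brackets (-1 each) → the complex ion is 2+.
Ligand charges: 2×phen neutral; 1×OH = -1; 1×NH3 neutral; sum -1.
Rh + (-1) = 2+ ⇒ Rh is +3.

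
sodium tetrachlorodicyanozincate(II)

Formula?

Ligands: 4 chloro (Cl, -1), 2 cyano (CN, -1). Ligand charge sum = -6.
With Zn in oxidation state +2, the complex ion is [Zn...]^4−.
Charge balance with sodium (+1) requires 1 complex ion per 4 sodium.

Na4[ZnCl4(CN)2]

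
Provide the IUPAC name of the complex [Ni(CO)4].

tetracarbonylnickel(0)

There is no counter-ion, so the complex is neutral overall.
Ligand charges: 4×carbonyl (neutral); total 0. So Ni + (0) = 0, giving Ni = 0.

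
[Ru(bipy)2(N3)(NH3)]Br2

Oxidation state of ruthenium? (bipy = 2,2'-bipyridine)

2 bromide outside the brackets (-1 each) → the complex ion is 2+.
Ligand charges: 2×bipy neutral; 1×NH3 neutral; 1×N3 = -1; sum -1.
Ru + (-1) = 2+ ⇒ Ru is +3.

+3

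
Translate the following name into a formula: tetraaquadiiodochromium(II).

[Cr(H2O)4I2]

Ligands: 4 aqua (H2O, neutral), 2 iodo (I, -1). Ligand charge sum = -2.
With Cr in oxidation state +2, the complex ion is [Cr...].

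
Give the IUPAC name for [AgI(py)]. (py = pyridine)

iodo(pyridine)silver(I)

There is no counter-ion, so the complex is neutral overall.
Ligand charges: 1×iodo (-1 each), 1×pyridine (neutral); total -1. So Ag + (-1) = 0, giving Ag = +1.
Ligands are named alphabetically: iodo before pyridine.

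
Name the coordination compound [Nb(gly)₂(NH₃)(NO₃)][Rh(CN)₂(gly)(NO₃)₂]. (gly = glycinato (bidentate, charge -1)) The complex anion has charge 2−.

The complex anion is given as 2−; its ligand charges sum to -5, so Rh = +3.
A 1:1 salt means the cation carries the equal and opposite charge, 2+.
Cation: ligand charges sum to -3; for the ion to be 2+, Nb = +5.

amminebis(glycinato)nitratoniobium(V) dicyano(glycinato)dinitratorhodate(III)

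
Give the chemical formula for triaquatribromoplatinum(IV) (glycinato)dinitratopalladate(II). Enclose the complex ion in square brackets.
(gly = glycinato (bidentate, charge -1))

[PtBr3(H2O)3][Pd(gly)(NO3)2]

Cation [Pt…]: ligand charges -3, Pt(IV) ⇒ ion charge 1+.
Anion [Pd…]: ligand charges -3, Pd(II) ⇒ ion charge 1−.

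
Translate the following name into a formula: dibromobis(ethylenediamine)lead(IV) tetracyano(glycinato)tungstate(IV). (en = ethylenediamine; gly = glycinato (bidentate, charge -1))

[PbBr2(en)2][W(CN)4(gly)]2

Cation [Pb…]: ligand charges -2, Pb(IV) ⇒ ion charge 2+.
Anion [W…]: ligand charges -5, W(IV) ⇒ ion charge 1−.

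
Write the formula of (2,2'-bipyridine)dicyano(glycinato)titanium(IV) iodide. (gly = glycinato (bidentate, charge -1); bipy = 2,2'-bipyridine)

[Ti(bipy)(CN)2(gly)]I

Ligands: 1 glycinato (gly, -1), 1 2,2'-bipyridine (bipy, neutral), 2 cyano (CN, -1). Ligand charge sum = -3.
Charge balance with iodide (-1) requires 1 complex ion per 1 iodide.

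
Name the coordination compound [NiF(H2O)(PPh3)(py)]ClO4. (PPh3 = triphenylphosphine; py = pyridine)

The 1 perchlorate counter-ion carries a total charge of -1, so each complex ion is 1+.
Ligand charges: 1×triphenylphosphine (neutral), 1×aqua (neutral), 1×pyridine (neutral), 1×fluoro (-1 each); total -1. So Ni + (-1) = 1+, giving Ni = +2.
Ligands are named alphabetically: aqua before fluoro before pyridine before triphenylphosphine.

aquafluoro(pyridine)(triphenylphosphine)nickel(II) perchlorate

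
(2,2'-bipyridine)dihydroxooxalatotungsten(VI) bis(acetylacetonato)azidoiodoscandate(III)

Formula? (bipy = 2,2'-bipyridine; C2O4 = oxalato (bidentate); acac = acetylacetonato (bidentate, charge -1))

[W(bipy)(C2O4)(OH)2][Sc(acac)2I(N3)]2

Cation [W…]: ligand charges -4, W(VI) ⇒ ion charge 2+.
Anion [Sc…]: ligand charges -4, Sc(III) ⇒ ion charge 1−.
One 2+ cation requires 2 of the 1− anion.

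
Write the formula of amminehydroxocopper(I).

Ligands: 1 hydroxo (OH, -1), 1 ammine (NH3, neutral). Ligand charge sum = -1.
With Cu in oxidation state +1, the complex ion is [Cu...].

[Cu(NH3)(OH)]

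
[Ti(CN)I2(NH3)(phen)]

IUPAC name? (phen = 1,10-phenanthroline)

There is no counter-ion, so the complex is neutral overall.
Ligand charges: 2×iodo (-1 each), 1×ammine (neutral), 1×1,10-phenanthroline (neutral), 1×cyano (-1 each); total -3. So Ti + (-3) = 0, giving Ti = +3.
Ligands are named alphabetically: ammine before cyano before iodo before phenanthroline.

amminecyanodiiodo(1,10-phenanthroline)titanium(III)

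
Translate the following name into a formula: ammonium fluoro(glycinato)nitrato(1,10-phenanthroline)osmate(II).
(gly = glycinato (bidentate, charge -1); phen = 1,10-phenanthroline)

NH4[OsF(gly)(NO3)(phen)]

Ligands: 1 fluoro (F, -1), 1 glycinato (gly, -1), 1 1,10-phenanthroline (phen, neutral), 1 nitrato (NO3, -1). Ligand charge sum = -3.
Charge balance with ammonium (+1) requires 1 complex ion per 1 ammonium.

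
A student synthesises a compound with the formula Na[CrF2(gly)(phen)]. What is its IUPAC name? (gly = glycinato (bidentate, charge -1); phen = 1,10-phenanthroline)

sodium difluoro(glycinato)(1,10-phenanthroline)chromate(II)

The 1 sodium counter-ion carries a total charge of +1, so each complex ion is 1−.
Ligand charges: 2×fluoro (-1 each), 1×glycinato (-1 each), 1×1,10-phenanthroline (neutral); total -3. So Cr + (-3) = 1−, giving Cr = +2.
Ligands are named alphabetically: fluoro before glycinato before phenanthroline.
The complex ion is anionic, so chromium takes the -ate form chromate(II).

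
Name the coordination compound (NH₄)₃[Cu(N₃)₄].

The 3 ammonium counter-ions carry a total charge of +3, so each complex ion is 3−.
Ligand charges: 4×azido (-1 each); total -4. So Cu + (-4) = 3−, giving Cu = +1.
The complex ion is anionic, so copper takes the -ate form cuprate(I).

ammonium tetraazidocuprate(I)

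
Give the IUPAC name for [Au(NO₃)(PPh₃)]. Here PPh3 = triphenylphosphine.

nitrato(triphenylphosphine)gold(I)

There is no counter-ion, so the complex is neutral overall.
Ligand charges: 1×nitrato (-1 each), 1×triphenylphosphine (neutral); total -1. So Au + (-1) = 0, giving Au = +1.
Ligands are named alphabetically: nitrato before triphenylphosphine.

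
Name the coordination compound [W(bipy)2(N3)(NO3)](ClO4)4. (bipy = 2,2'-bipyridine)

The 4 perchlorate counter-ions carry a total charge of -4, so each complex ion is 4+.
Ligand charges: 1×nitrato (-1 each), 2×2,2'-bipyridine (neutral), 1×azido (-1 each); total -2. So W + (-2) = 4+, giving W = +6.
Ligands are named alphabetically: azido before bipyridine before nitrato.

azidobis(2,2'-bipyridine)nitratotungsten(VI) perchlorate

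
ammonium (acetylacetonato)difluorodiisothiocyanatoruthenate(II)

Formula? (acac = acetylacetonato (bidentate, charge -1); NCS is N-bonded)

(NH4)3[Ru(acac)F2(NCS)2]

Ligands: 2 fluoro (F, -1), 1 acetylacetonato (acac, -1), 2 isothiocyanato (NCS, -1). Ligand charge sum = -5.
Charge balance with ammonium (+1) requires 1 complex ion per 3 ammonium.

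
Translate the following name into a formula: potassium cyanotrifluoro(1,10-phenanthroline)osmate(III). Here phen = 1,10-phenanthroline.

K[Os(CN)F3(phen)]

Ligands: 1 1,10-phenanthroline (phen, neutral), 1 cyano (CN, -1), 3 fluoro (F, -1). Ligand charge sum = -4.
Charge balance with potassium (+1) requires 1 complex ion per 1 potassium.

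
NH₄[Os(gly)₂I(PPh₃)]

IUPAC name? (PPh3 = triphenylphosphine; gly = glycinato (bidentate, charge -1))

The 1 ammonium counter-ion carries a total charge of +1, so each complex ion is 1−.
Ligand charges: 1×iodo (-1 each), 1×triphenylphosphine (neutral), 2×glycinato (-1 each); total -3. So Os + (-3) = 1−, giving Os = +2.
Ligands are named alphabetically: glycinato before iodo before triphenylphosphine.
The complex ion is anionic, so osmium takes the -ate form osmate(II).

ammonium bis(glycinato)iodo(triphenylphosphine)osmate(II)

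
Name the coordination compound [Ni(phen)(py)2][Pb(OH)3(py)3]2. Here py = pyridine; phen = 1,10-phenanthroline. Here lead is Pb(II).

(1,10-phenanthroline)bis(pyridine)nickel(II) trihydroxotris(pyridine)plumbate(II)

Both ions are complex: the cation is named first with the plain metal name, the anion second with the -ate form; each ion's ligands are alphabetised independently.
Pb is given as +2; the anion's ligand charges sum to -3, so the complex anion is 1−.
With 2 anions per cation, the cation must be 2×1 = 2+.
Cation: ligand charges sum to 0; for the ion to be 2+, Ni = +2.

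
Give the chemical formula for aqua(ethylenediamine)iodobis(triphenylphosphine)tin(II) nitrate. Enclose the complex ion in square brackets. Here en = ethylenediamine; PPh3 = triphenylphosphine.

[Sn(en)(H2O)I(PPh3)2]NO3

Ligands: 1 iodo (I, -1), 1 ethylenediamine (en, neutral), 2 triphenylphosphine (PPh3, neutral), 1 aqua (H2O, neutral). Ligand charge sum = -1.
With Sn in oxidation state +2, the complex ion is [Sn...]^1+.
Charge balance with nitrate (-1) requires 1 complex ion per 1 nitrate.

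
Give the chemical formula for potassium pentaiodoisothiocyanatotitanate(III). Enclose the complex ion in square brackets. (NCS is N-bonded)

Ligands: 1 isothiocyanato (NCS, -1), 5 iodo (I, -1). Ligand charge sum = -6.
With Ti in oxidation state +3, the complex ion is [Ti...]^3−.
Charge balance with potassium (+1) requires 1 complex ion per 3 potassium.

K3[TiI5(NCS)]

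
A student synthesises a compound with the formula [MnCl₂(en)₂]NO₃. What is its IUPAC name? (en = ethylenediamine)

The 1 nitrate counter-ion carries a total charge of -1, so each complex ion is 1+.
Ligand charges: 2×chloro (-1 each), 2×ethylenediamine (neutral); total -2. So Mn + (-2) = 1+, giving Mn = +3.
Ligands are named alphabetically: chloro before ethylenediamine.

dichlorobis(ethylenediamine)manganese(III) nitrate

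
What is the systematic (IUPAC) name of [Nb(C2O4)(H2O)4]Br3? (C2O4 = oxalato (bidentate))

tetraaquaoxalatoniobium(V) bromide

The 3 bromide counter-ions carry a total charge of -3, so each complex ion is 3+.
Ligand charges: 4×aqua (neutral), 1×oxalato (-2 each); total -2. So Nb + (-2) = 3+, giving Nb = +5.
Ligands are named alphabetically: aqua before oxalato.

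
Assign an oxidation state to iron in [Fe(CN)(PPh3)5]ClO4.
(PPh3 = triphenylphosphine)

1 perchlorate outside the brackets (-1 each) → the complex ion is 1+.
Ligand charges: 1×CN = -1; 5×PPh3 neutral; sum -1.
Fe + (-1) = 1+ ⇒ Fe is +2.

+2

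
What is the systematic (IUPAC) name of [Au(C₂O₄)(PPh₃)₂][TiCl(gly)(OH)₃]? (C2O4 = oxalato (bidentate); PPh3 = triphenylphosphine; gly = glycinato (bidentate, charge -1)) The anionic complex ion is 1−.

Both ions are complex: the cation is named first with the plain metal name, the anion second with the -ate form; each ion's ligands are alphabetised independently.
The complex anion is given as 1−; its ligand charges sum to -5, so Ti = +4.
A 1:1 salt means the cation carries the equal and opposite charge, 1+.
Cation: ligand charges sum to -2; for the ion to be 1+, Au = +3.

oxalatobis(triphenylphosphine)gold(III) chloro(glycinato)trihydroxotitanate(IV)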